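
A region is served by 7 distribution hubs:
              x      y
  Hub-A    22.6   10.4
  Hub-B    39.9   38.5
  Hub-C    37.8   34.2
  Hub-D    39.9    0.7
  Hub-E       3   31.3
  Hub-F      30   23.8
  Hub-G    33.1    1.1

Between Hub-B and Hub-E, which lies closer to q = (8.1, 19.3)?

Compare squared distances:
d²(q, Hub-B) = (8.1−39.9)² + (19.3−38.5)² = 1011.24 + 368.64 = 1379.88
d²(q, Hub-E) = (8.1−3)² + (19.3−31.3)² = 26.01 + 144 = 170.01
1379.88 > 170.01, so Hub-E is closer.

Hub-E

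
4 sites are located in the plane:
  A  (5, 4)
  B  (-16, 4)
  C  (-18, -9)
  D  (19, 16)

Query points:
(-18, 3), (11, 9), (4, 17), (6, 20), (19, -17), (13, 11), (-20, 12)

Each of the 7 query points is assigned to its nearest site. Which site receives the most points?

(-18, 3) — d² to each: A:530, B:5, C:144, D:1538 → nearest is B
(11, 9) — d² to each: A:61, B:754, C:1165, D:113 → nearest is A
(4, 17) — d² to each: A:170, B:569, C:1160, D:226 → nearest is A
(6, 20) — d² to each: A:257, B:740, C:1417, D:185 → nearest is D
(19, -17) — d² to each: A:637, B:1666, C:1433, D:1089 → nearest is A
(13, 11) — d² to each: A:113, B:890, C:1361, D:61 → nearest is D
(-20, 12) — d² to each: A:689, B:80, C:445, D:1537 → nearest is B
Tally — A:3, B:2, D:2. A captures the most (3).

A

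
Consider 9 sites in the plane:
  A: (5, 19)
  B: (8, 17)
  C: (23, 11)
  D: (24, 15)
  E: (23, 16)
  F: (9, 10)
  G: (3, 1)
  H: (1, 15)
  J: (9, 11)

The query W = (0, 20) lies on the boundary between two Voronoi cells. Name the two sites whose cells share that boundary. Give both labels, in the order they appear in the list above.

A and H

Squared distances from W to each site:
|WA|² = 25 + 1 = 26
|WB|² = 64 + 9 = 73
|WC|² = 529 + 81 = 610
|WD|² = 576 + 25 = 601
|WE|² = 529 + 16 = 545
|WF|² = 81 + 100 = 181
|WG|² = 9 + 361 = 370
|WH|² = 1 + 25 = 26
|WJ|² = 81 + 81 = 162
W is equidistant from A and H (both at squared distance 26), and every other site is strictly farther — so W lies on the A–H Voronoi edge.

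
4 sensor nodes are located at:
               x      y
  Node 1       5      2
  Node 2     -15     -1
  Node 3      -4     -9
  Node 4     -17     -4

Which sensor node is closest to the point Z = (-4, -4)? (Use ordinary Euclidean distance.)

Compare squared distances (the ordering matches that of the actual distances):
d²(Z, Node 1) = (-4−5)² + (-4−2)² = 81 + 36 = 117
d²(Z, Node 2) = (-4−(-15))² + (-4−(-1))² = 121 + 9 = 130
d²(Z, Node 3) = (-4−(-4))² + (-4−(-9))² = 0 + 25 = 25
d²(Z, Node 4) = (-4−(-17))² + (-4−(-4))² = 169 + 0 = 169
Node 3 is nearest.

Node 3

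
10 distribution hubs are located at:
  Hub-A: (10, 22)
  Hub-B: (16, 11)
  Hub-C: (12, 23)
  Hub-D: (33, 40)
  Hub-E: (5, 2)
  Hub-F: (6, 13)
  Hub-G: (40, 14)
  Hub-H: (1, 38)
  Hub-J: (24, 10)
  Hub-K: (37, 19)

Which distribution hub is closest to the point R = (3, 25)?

Since √ is increasing, it suffices to compare squared distances:
d²(R, Hub-A) = (3−10)² + (25−22)² = 49 + 9 = 58
d²(R, Hub-B) = (3−16)² + (25−11)² = 169 + 196 = 365
d²(R, Hub-C) = (3−12)² + (25−23)² = 81 + 4 = 85
d²(R, Hub-D) = (3−33)² + (25−40)² = 900 + 225 = 1125
d²(R, Hub-E) = (3−5)² + (25−2)² = 4 + 529 = 533
d²(R, Hub-F) = (3−6)² + (25−13)² = 9 + 144 = 153
d²(R, Hub-G) = (3−40)² + (25−14)² = 1369 + 121 = 1490
d²(R, Hub-H) = (3−1)² + (25−38)² = 4 + 169 = 173
d²(R, Hub-J) = (3−24)² + (25−10)² = 441 + 225 = 666
d²(R, Hub-K) = (3−37)² + (25−19)² = 1156 + 36 = 1192
Hub-A is nearest.

Hub-A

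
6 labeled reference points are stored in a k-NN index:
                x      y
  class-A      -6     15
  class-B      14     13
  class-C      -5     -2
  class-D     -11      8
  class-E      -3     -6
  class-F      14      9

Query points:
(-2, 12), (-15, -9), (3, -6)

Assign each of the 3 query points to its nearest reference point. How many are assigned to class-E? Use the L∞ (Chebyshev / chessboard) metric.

(-2, 12) — d to each: class-A:4, class-B:16, class-C:14, class-D:9, class-E:18, class-F:16 → nearest is class-A
(-15, -9) — d to each: class-A:24, class-B:29, class-C:10, class-D:17, class-E:12, class-F:29 → nearest is class-C
(3, -6) — d to each: class-A:21, class-B:19, class-C:8, class-D:14, class-E:6, class-F:15 → nearest is class-E
1 of the 3 points has class-E as nearest.

1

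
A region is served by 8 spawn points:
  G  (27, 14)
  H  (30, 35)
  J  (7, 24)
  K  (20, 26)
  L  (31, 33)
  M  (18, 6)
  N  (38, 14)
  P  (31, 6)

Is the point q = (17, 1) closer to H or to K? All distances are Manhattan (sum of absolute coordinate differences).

d(q,H) = |17−30| + |1−35| = 13 + 34 = 47
d(q,K) = |17−20| + |1−26| = 3 + 25 = 28
47 > 28, so K is closer.

K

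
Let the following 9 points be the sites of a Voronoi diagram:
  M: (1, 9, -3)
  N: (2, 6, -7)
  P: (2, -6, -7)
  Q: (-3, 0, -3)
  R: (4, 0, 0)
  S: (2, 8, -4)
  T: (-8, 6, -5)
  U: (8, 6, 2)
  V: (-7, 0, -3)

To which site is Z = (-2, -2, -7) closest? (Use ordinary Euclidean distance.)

Q

Since √ is increasing, it suffices to compare squared distances:
|ZM|² = (-2−1)² + (-2−9)² + (-7−(-3))² = 9 + 121 + 16 = 146
|ZN|² = (-2−2)² + (-2−6)² + (-7−(-7))² = 16 + 64 + 0 = 80
|ZP|² = (-2−2)² + (-2−(-6))² + (-7−(-7))² = 16 + 16 + 0 = 32
|ZQ|² = (-2−(-3))² + (-2−0)² + (-7−(-3))² = 1 + 4 + 16 = 21
|ZR|² = (-2−4)² + (-2−0)² + (-7−0)² = 36 + 4 + 49 = 89
|ZS|² = (-2−2)² + (-2−8)² + (-7−(-4))² = 16 + 100 + 9 = 125
|ZT|² = (-2−(-8))² + (-2−6)² + (-7−(-5))² = 36 + 64 + 4 = 104
|ZU|² = (-2−8)² + (-2−6)² + (-7−2)² = 100 + 64 + 81 = 245
|ZV|² = (-2−(-7))² + (-2−0)² + (-7−(-3))² = 25 + 4 + 16 = 45
Minimum is at Q.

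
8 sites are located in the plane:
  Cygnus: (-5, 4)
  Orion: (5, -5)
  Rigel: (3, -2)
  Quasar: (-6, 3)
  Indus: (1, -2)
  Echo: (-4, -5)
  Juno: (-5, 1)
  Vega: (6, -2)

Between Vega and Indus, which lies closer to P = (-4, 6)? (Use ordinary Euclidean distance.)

Indus

Compare squared distances:
d²(P, Vega) = (-4−6)² + (6−(-2))² = 100 + 64 = 164
d²(P, Indus) = (-4−1)² + (6−(-2))² = 25 + 64 = 89
164 > 89, so Indus is closer.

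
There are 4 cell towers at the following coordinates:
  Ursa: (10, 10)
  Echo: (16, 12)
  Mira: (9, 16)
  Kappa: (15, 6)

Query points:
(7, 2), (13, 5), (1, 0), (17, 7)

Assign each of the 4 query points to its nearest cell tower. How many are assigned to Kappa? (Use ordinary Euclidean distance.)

(7, 2) — d² to each: Ursa:73, Echo:181, Mira:200, Kappa:80 → nearest is Ursa
(13, 5) — d² to each: Ursa:34, Echo:58, Mira:137, Kappa:5 → nearest is Kappa
(1, 0) — d² to each: Ursa:181, Echo:369, Mira:320, Kappa:232 → nearest is Ursa
(17, 7) — d² to each: Ursa:58, Echo:26, Mira:145, Kappa:5 → nearest is Kappa
2 of the 4 points have Kappa as nearest.

2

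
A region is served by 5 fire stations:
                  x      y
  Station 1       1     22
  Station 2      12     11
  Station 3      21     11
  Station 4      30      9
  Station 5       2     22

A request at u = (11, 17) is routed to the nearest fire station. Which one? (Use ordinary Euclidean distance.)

Since √ is increasing, it suffices to compare squared distances:
d²(u, Station 1) = (11−1)² + (17−22)² = 100 + 25 = 125
d²(u, Station 2) = (11−12)² + (17−11)² = 1 + 36 = 37
d²(u, Station 3) = (11−21)² + (17−11)² = 100 + 36 = 136
d²(u, Station 4) = (11−30)² + (17−9)² = 361 + 64 = 425
d²(u, Station 5) = (11−2)² + (17−22)² = 81 + 25 = 106
Station 2 is nearest.

Station 2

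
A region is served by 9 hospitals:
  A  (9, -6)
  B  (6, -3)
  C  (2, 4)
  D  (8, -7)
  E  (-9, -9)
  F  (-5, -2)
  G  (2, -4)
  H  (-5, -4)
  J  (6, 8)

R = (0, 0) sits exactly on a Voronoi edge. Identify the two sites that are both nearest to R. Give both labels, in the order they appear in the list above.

Squared distances from R to each site:
|RA|² = (0−9)² + (0−(-6))² = 81 + 36 = 117
|RB|² = (0−6)² + (0−(-3))² = 36 + 9 = 45
|RC|² = (0−2)² + (0−4)² = 4 + 16 = 20
|RD|² = (0−8)² + (0−(-7))² = 64 + 49 = 113
|RE|² = (0−(-9))² + (0−(-9))² = 81 + 81 = 162
|RF|² = (0−(-5))² + (0−(-2))² = 25 + 4 = 29
|RG|² = (0−2)² + (0−(-4))² = 4 + 16 = 20
|RH|² = (0−(-5))² + (0−(-4))² = 25 + 16 = 41
|RJ|² = (0−6)² + (0−8)² = 36 + 64 = 100
R is equidistant from C and G (both at squared distance 20), and every other site is strictly farther — so R lies on the C–G Voronoi edge.

C and G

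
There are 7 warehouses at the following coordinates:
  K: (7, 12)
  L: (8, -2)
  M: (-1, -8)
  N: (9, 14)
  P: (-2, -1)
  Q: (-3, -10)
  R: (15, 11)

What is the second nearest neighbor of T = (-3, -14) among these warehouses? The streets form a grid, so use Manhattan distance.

M

d(T,K) = |-3−7| + |-14−12| = 10 + 26 = 36
d(T,L) = |-3−8| + |-14−(-2)| = 11 + 12 = 23
d(T,M) = |-3−(-1)| + |-14−(-8)| = 2 + 6 = 8
d(T,N) = |-3−9| + |-14−14| = 12 + 28 = 40
d(T,P) = |-3−(-2)| + |-14−(-1)| = 1 + 13 = 14
d(T,Q) = |-3−(-3)| + |-14−(-10)| = 0 + 4 = 4
d(T,R) = |-3−15| + |-14−11| = 18 + 25 = 43
Sorted ascending: Q, M, P, … — the second-nearest is M.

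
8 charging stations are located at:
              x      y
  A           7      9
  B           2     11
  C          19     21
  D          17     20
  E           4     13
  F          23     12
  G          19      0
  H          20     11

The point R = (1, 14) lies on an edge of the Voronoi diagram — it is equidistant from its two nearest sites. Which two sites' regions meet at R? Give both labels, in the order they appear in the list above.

Squared distances from R to each site:
|RA|² = (1−7)² + (14−9)² = 36 + 25 = 61
|RB|² = (1−2)² + (14−11)² = 1 + 9 = 10
|RC|² = (1−19)² + (14−21)² = 324 + 49 = 373
|RD|² = (1−17)² + (14−20)² = 256 + 36 = 292
|RE|² = (1−4)² + (14−13)² = 9 + 1 = 10
|RF|² = (1−23)² + (14−12)² = 484 + 4 = 488
|RG|² = (1−19)² + (14−0)² = 324 + 196 = 520
|RH|² = (1−20)² + (14−11)² = 361 + 9 = 370
R is equidistant from B and E (both at squared distance 10), and every other site is strictly farther — so R lies on the B–E Voronoi edge.

B and E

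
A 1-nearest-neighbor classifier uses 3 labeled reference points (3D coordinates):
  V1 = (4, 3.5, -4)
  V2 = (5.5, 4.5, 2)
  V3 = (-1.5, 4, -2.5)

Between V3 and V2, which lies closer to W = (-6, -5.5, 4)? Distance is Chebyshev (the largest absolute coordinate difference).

d(W,V3) = max(4.5, 9.5, 6.5) = 9.5
d(W,V2) = max(11.5, 10, 2) = 11.5
9.5 < 11.5, so V3 is closer.

V3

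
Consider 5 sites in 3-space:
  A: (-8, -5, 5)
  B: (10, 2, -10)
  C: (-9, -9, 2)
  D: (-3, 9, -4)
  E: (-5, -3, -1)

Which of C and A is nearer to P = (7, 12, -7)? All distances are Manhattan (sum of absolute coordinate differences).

A

d(P,C) = |7−(-9)| + |12−(-9)| + |-7−2| = 16 + 21 + 9 = 46
d(P,A) = |7−(-8)| + |12−(-5)| + |-7−5| = 15 + 17 + 12 = 44
46 > 44, so A is closer.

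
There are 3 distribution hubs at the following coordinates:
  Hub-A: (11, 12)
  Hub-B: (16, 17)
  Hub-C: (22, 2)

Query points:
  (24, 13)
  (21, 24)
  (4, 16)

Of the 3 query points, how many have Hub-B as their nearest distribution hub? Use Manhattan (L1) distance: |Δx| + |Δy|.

(24, 13) — d to each: Hub-A:14, Hub-B:12, Hub-C:13 → nearest is Hub-B
(21, 24) — d to each: Hub-A:22, Hub-B:12, Hub-C:23 → nearest is Hub-B
(4, 16) — d to each: Hub-A:11, Hub-B:13, Hub-C:32 → nearest is Hub-A
2 of the 3 points have Hub-B as nearest.

2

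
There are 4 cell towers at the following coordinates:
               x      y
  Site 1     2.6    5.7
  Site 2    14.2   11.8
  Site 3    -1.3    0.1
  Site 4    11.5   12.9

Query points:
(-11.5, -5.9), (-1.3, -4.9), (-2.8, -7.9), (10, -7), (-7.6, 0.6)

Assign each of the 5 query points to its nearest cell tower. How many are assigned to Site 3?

(-11.5, -5.9) — d² to each: Site 1:333.37, Site 2:973.78, Site 3:140.04, Site 4:882.44 → nearest is Site 3
(-1.3, -4.9) — d² to each: Site 1:127.57, Site 2:519.14, Site 3:25, Site 4:480.68 → nearest is Site 3
(-2.8, -7.9) — d² to each: Site 1:214.12, Site 2:677.09, Site 3:66.25, Site 4:637.13 → nearest is Site 3
(10, -7) — d² to each: Site 1:216.05, Site 2:371.08, Site 3:178.1, Site 4:398.26 → nearest is Site 3
(-7.6, 0.6) — d² to each: Site 1:130.05, Site 2:600.68, Site 3:39.94, Site 4:516.1 → nearest is Site 3
5 of the 5 points have Site 3 as nearest.

5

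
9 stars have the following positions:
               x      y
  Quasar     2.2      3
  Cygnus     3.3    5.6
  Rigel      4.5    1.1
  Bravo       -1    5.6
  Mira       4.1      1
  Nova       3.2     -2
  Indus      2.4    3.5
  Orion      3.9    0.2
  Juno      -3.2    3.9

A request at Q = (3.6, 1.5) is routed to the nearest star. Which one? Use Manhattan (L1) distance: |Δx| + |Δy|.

d(Q, Quasar) = 1.4 + 1.5 = 2.9
d(Q, Cygnus) = 0.3 + 4.1 = 4.4
d(Q, Rigel) = 0.9 + 0.4 = 1.3
d(Q, Bravo) = 4.6 + 4.1 = 8.7
d(Q, Mira) = 0.5 + 0.5 = 1
d(Q, Nova) = 0.4 + 3.5 = 3.9
d(Q, Indus) = 1.2 + 2 = 3.2
d(Q, Orion) = 0.3 + 1.3 = 1.6
d(Q, Juno) = 6.8 + 2.4 = 9.2
Minimum is at Mira.

Mira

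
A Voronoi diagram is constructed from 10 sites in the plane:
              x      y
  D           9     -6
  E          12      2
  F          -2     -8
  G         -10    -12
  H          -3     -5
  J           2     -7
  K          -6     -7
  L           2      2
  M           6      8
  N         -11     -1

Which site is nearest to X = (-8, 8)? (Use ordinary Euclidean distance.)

N

Squared Euclidean distances:
|XD|² = (-8−9)² + (8−(-6))² = 289 + 196 = 485
|XE|² = (-8−12)² + (8−2)² = 400 + 36 = 436
|XF|² = (-8−(-2))² + (8−(-8))² = 36 + 256 = 292
|XG|² = (-8−(-10))² + (8−(-12))² = 4 + 400 = 404
|XH|² = (-8−(-3))² + (8−(-5))² = 25 + 169 = 194
|XJ|² = (-8−2)² + (8−(-7))² = 100 + 225 = 325
|XK|² = (-8−(-6))² + (8−(-7))² = 4 + 225 = 229
|XL|² = (-8−2)² + (8−2)² = 100 + 36 = 136
|XM|² = (-8−6)² + (8−8)² = 196 + 0 = 196
|XN|² = (-8−(-11))² + (8−(-1))² = 9 + 81 = 90
Minimum is at N.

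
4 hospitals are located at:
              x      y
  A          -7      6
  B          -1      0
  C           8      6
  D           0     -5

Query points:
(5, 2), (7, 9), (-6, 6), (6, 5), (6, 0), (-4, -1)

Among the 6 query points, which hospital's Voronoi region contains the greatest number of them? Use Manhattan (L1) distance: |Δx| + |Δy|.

(5, 2) — d to each: A:16, B:8, C:7, D:12 → nearest is C
(7, 9) — d to each: A:17, B:17, C:4, D:21 → nearest is C
(-6, 6) — d to each: A:1, B:11, C:14, D:17 → nearest is A
(6, 5) — d to each: A:14, B:12, C:3, D:16 → nearest is C
(6, 0) — d to each: A:19, B:7, C:8, D:11 → nearest is B
(-4, -1) — d to each: A:10, B:4, C:19, D:8 → nearest is B
Tally — A:1, B:2, C:3. C captures the most (3).

C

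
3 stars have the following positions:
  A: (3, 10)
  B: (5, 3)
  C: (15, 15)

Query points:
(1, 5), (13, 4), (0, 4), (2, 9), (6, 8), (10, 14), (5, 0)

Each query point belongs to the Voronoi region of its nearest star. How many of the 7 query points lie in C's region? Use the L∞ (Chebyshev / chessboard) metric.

1

(1, 5) — d to each: A:5, B:4, C:14 → nearest is B
(13, 4) — d to each: A:10, B:8, C:11 → nearest is B
(0, 4) — d to each: A:6, B:5, C:15 → nearest is B
(2, 9) — d to each: A:1, B:6, C:13 → nearest is A
(6, 8) — d to each: A:3, B:5, C:9 → nearest is A
(10, 14) — d to each: A:7, B:11, C:5 → nearest is C
(5, 0) — d to each: A:10, B:3, C:15 → nearest is B
1 of the 7 points has C as nearest.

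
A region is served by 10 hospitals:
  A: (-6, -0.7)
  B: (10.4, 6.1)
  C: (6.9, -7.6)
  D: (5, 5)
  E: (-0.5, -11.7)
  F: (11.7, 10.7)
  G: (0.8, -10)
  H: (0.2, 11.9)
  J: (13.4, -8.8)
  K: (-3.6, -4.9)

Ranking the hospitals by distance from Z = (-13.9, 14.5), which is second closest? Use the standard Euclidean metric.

Since √ is increasing, it suffices to compare squared distances:
|ZA|² = 62.41 + 231.04 = 293.45
|ZB|² = 590.49 + 70.56 = 661.05
|ZC|² = 432.64 + 488.41 = 921.05
|ZD|² = 357.21 + 90.25 = 447.46
|ZE|² = 179.56 + 686.44 = 866
|ZF|² = 655.36 + 14.44 = 669.8
|ZG|² = 216.09 + 600.25 = 816.34
|ZH|² = 198.81 + 6.76 = 205.57
|ZJ|² = 745.29 + 542.89 = 1288.18
|ZK|² = 106.09 + 376.36 = 482.45
Sorted ascending: H, A, D, … — the second-nearest is A.

A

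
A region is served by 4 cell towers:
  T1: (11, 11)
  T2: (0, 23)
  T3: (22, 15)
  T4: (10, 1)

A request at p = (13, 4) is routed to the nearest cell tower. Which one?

T4

Squared Euclidean distances:
|pT1|² = 4 + 49 = 53
|pT2|² = 169 + 361 = 530
|pT3|² = 81 + 121 = 202
|pT4|² = 9 + 9 = 18
T4 is nearest.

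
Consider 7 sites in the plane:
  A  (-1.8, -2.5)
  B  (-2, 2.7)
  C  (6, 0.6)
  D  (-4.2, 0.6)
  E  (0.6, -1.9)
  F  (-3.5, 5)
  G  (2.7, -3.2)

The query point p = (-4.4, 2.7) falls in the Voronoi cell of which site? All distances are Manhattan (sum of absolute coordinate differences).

d(p,A) = |-4.4−(-1.8)| + |2.7−(-2.5)| = 2.6 + 5.2 = 7.8
d(p,B) = |-4.4−(-2)| + |2.7−2.7| = 2.4 + 0 = 2.4
d(p,C) = |-4.4−6| + |2.7−0.6| = 10.4 + 2.1 = 12.5
d(p,D) = |-4.4−(-4.2)| + |2.7−0.6| = 0.2 + 2.1 = 2.3
d(p,E) = |-4.4−0.6| + |2.7−(-1.9)| = 5 + 4.6 = 9.6
d(p,F) = |-4.4−(-3.5)| + |2.7−5| = 0.9 + 2.3 = 3.2
d(p,G) = |-4.4−2.7| + |2.7−(-3.2)| = 7.1 + 5.9 = 13
The smallest is to D, so p lies in the Voronoi region of D.

D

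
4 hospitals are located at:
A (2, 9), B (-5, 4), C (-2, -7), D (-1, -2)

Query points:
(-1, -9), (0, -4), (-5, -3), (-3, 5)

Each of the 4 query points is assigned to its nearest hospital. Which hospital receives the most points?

D

(-1, -9) — d² to each: A:333, B:185, C:5, D:49 → nearest is C
(0, -4) — d² to each: A:173, B:89, C:13, D:5 → nearest is D
(-5, -3) — d² to each: A:193, B:49, C:25, D:17 → nearest is D
(-3, 5) — d² to each: A:41, B:5, C:145, D:53 → nearest is B
Tally — B:1, C:1, D:2. D captures the most (2).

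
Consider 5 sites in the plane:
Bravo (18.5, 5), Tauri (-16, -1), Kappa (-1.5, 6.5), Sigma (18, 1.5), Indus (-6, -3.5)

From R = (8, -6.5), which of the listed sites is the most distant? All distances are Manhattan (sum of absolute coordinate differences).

d(R, Bravo) = |8−18.5| + |-6.5−5| = 10.5 + 11.5 = 22
d(R, Tauri) = |8−(-16)| + |-6.5−(-1)| = 24 + 5.5 = 29.5
d(R, Kappa) = |8−(-1.5)| + |-6.5−6.5| = 9.5 + 13 = 22.5
d(R, Sigma) = |8−18| + |-6.5−1.5| = 10 + 8 = 18
d(R, Indus) = |8−(-6)| + |-6.5−(-3.5)| = 14 + 3 = 17
The largest is to Tauri.

Tauri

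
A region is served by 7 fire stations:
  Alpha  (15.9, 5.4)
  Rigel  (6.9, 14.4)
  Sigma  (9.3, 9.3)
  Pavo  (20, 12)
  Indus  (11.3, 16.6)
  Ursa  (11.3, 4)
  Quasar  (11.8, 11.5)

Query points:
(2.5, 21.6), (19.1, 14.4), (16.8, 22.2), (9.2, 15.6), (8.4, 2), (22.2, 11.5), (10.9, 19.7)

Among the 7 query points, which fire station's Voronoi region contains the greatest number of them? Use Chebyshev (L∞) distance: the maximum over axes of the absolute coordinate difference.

Indus

(2.5, 21.6) — d to each: Alpha:16.2, Rigel:7.2, Sigma:12.3, Pavo:17.5, Indus:8.8, Ursa:17.6, Quasar:10.1 → nearest is Rigel
(19.1, 14.4) — d to each: Alpha:9, Rigel:12.2, Sigma:9.8, Pavo:2.4, Indus:7.8, Ursa:10.4, Quasar:7.3 → nearest is Pavo
(16.8, 22.2) — d to each: Alpha:16.8, Rigel:9.9, Sigma:12.9, Pavo:10.2, Indus:5.6, Ursa:18.2, Quasar:10.7 → nearest is Indus
(9.2, 15.6) — d to each: Alpha:10.2, Rigel:2.3, Sigma:6.3, Pavo:10.8, Indus:2.1, Ursa:11.6, Quasar:4.1 → nearest is Indus
(8.4, 2) — d to each: Alpha:7.5, Rigel:12.4, Sigma:7.3, Pavo:11.6, Indus:14.6, Ursa:2.9, Quasar:9.5 → nearest is Ursa
(22.2, 11.5) — d to each: Alpha:6.3, Rigel:15.3, Sigma:12.9, Pavo:2.2, Indus:10.9, Ursa:10.9, Quasar:10.4 → nearest is Pavo
(10.9, 19.7) — d to each: Alpha:14.3, Rigel:5.3, Sigma:10.4, Pavo:9.1, Indus:3.1, Ursa:15.7, Quasar:8.2 → nearest is Indus
Tally — Rigel:1, Pavo:2, Indus:3, Ursa:1. Indus captures the most (3).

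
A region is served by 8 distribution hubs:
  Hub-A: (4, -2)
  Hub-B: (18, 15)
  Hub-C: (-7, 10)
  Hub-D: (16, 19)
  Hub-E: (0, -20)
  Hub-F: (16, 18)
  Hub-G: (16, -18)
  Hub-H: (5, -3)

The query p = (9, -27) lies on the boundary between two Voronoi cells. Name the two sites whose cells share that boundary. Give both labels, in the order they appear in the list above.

Squared distances from p to each site:
d²(p, Hub-A) = 25 + 625 = 650
d²(p, Hub-B) = 81 + 1764 = 1845
d²(p, Hub-C) = 256 + 1369 = 1625
d²(p, Hub-D) = 49 + 2116 = 2165
d²(p, Hub-E) = 81 + 49 = 130
d²(p, Hub-F) = 49 + 2025 = 2074
d²(p, Hub-G) = 49 + 81 = 130
d²(p, Hub-H) = 16 + 576 = 592
p is equidistant from Hub-E and Hub-G (both at squared distance 130), and every other site is strictly farther — so p lies on the Hub-E–Hub-G Voronoi edge.

Hub-E and Hub-G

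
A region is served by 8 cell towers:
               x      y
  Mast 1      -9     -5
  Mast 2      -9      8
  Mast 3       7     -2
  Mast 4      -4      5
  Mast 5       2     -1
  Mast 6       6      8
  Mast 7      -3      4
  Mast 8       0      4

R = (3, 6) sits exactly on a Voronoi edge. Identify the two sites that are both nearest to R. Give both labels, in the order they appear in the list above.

Squared distances from R to each site:
d²(R, Mast 1) = (3−(-9))² + (6−(-5))² = 144 + 121 = 265
d²(R, Mast 2) = (3−(-9))² + (6−8)² = 144 + 4 = 148
d²(R, Mast 3) = (3−7)² + (6−(-2))² = 16 + 64 = 80
d²(R, Mast 4) = (3−(-4))² + (6−5)² = 49 + 1 = 50
d²(R, Mast 5) = (3−2)² + (6−(-1))² = 1 + 49 = 50
d²(R, Mast 6) = (3−6)² + (6−8)² = 9 + 4 = 13
d²(R, Mast 7) = (3−(-3))² + (6−4)² = 36 + 4 = 40
d²(R, Mast 8) = (3−0)² + (6−4)² = 9 + 4 = 13
R is equidistant from Mast 6 and Mast 8 (both at squared distance 13), and every other site is strictly farther — so R lies on the Mast 6–Mast 8 Voronoi edge.

Mast 6 and Mast 8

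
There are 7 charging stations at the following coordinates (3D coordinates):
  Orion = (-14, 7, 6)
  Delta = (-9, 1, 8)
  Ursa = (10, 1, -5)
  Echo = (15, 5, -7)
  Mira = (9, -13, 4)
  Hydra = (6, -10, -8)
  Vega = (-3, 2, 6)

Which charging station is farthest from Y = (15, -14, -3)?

Orion

Compare squared distances (the ordering matches that of the actual distances):
d²(Y, Orion) = 841 + 441 + 81 = 1363
d²(Y, Delta) = 576 + 225 + 121 = 922
d²(Y, Ursa) = 25 + 225 + 4 = 254
d²(Y, Echo) = 0 + 361 + 16 = 377
d²(Y, Mira) = 36 + 1 + 49 = 86
d²(Y, Hydra) = 81 + 16 + 25 = 122
d²(Y, Vega) = 324 + 256 + 81 = 661
The largest is to Orion.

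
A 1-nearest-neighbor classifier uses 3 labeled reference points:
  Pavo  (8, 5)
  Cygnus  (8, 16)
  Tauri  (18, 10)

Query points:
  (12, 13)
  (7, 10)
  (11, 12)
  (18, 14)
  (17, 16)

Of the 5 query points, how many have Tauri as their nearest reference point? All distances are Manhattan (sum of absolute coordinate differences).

(12, 13) — d to each: Pavo:12, Cygnus:7, Tauri:9 → nearest is Cygnus
(7, 10) — d to each: Pavo:6, Cygnus:7, Tauri:11 → nearest is Pavo
(11, 12) — d to each: Pavo:10, Cygnus:7, Tauri:9 → nearest is Cygnus
(18, 14) — d to each: Pavo:19, Cygnus:12, Tauri:4 → nearest is Tauri
(17, 16) — d to each: Pavo:20, Cygnus:9, Tauri:7 → nearest is Tauri
2 of the 5 points have Tauri as nearest.

2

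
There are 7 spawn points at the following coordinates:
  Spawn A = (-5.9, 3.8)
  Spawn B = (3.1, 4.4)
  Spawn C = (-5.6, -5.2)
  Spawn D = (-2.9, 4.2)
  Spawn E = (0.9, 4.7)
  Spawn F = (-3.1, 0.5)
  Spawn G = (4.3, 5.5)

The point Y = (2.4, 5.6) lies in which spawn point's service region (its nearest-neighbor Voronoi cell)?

Spawn B

Compare squared distances (the ordering matches that of the actual distances):
d²(Y, Spawn A) = (2.4−(-5.9))² + (5.6−3.8)² = 68.89 + 3.24 = 72.13
d²(Y, Spawn B) = (2.4−3.1)² + (5.6−4.4)² = 0.49 + 1.44 = 1.93
d²(Y, Spawn C) = (2.4−(-5.6))² + (5.6−(-5.2))² = 64 + 116.64 = 180.64
d²(Y, Spawn D) = (2.4−(-2.9))² + (5.6−4.2)² = 28.09 + 1.96 = 30.05
d²(Y, Spawn E) = (2.4−0.9)² + (5.6−4.7)² = 2.25 + 0.81 = 3.06
d²(Y, Spawn F) = (2.4−(-3.1))² + (5.6−0.5)² = 30.25 + 26.01 = 56.26
d²(Y, Spawn G) = (2.4−4.3)² + (5.6−5.5)² = 3.61 + 0.01 = 3.62
Spawn B is nearest.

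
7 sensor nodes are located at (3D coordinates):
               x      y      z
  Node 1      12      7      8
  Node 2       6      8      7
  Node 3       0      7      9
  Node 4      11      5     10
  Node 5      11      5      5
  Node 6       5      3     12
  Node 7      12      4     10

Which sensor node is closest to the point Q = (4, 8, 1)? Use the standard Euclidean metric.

Since √ is increasing, it suffices to compare squared distances:
d²(Q, Node 1) = (4−12)² + (8−7)² + (1−8)² = 64 + 1 + 49 = 114
d²(Q, Node 2) = (4−6)² + (8−8)² + (1−7)² = 4 + 0 + 36 = 40
d²(Q, Node 3) = (4−0)² + (8−7)² + (1−9)² = 16 + 1 + 64 = 81
d²(Q, Node 4) = (4−11)² + (8−5)² + (1−10)² = 49 + 9 + 81 = 139
d²(Q, Node 5) = (4−11)² + (8−5)² + (1−5)² = 49 + 9 + 16 = 74
d²(Q, Node 6) = (4−5)² + (8−3)² + (1−12)² = 1 + 25 + 121 = 147
d²(Q, Node 7) = (4−12)² + (8−4)² + (1−10)² = 64 + 16 + 81 = 161
The smallest is to Node 2, so Q lies in the Voronoi region of Node 2.

Node 2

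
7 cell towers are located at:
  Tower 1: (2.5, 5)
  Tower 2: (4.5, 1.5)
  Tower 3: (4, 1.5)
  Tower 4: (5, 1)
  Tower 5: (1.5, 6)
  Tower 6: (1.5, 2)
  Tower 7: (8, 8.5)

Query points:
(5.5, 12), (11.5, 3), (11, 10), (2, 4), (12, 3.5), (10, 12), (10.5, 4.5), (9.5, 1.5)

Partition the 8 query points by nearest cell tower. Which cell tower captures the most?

(5.5, 12) — d² to each: Tower 1:58, Tower 2:111.25, Tower 3:112.5, Tower 4:121.25, Tower 5:52, Tower 6:116, Tower 7:18.5 → nearest is Tower 7
(11.5, 3) — d² to each: Tower 1:85, Tower 2:51.25, Tower 3:58.5, Tower 4:46.25, Tower 5:109, Tower 6:101, Tower 7:42.5 → nearest is Tower 7
(11, 10) — d² to each: Tower 1:97.25, Tower 2:114.5, Tower 3:121.25, Tower 4:117, Tower 5:106.25, Tower 6:154.25, Tower 7:11.25 → nearest is Tower 7
(2, 4) — d² to each: Tower 1:1.25, Tower 2:12.5, Tower 3:10.25, Tower 4:18, Tower 5:4.25, Tower 6:4.25, Tower 7:56.25 → nearest is Tower 1
(12, 3.5) — d² to each: Tower 1:92.5, Tower 2:60.25, Tower 3:68, Tower 4:55.25, Tower 5:116.5, Tower 6:112.5, Tower 7:41 → nearest is Tower 7
(10, 12) — d² to each: Tower 1:105.25, Tower 2:140.5, Tower 3:146.25, Tower 4:146, Tower 5:108.25, Tower 6:172.25, Tower 7:16.25 → nearest is Tower 7
(10.5, 4.5) — d² to each: Tower 1:64.25, Tower 2:45, Tower 3:51.25, Tower 4:42.5, Tower 5:83.25, Tower 6:87.25, Tower 7:22.25 → nearest is Tower 7
(9.5, 1.5) — d² to each: Tower 1:61.25, Tower 2:25, Tower 3:30.25, Tower 4:20.5, Tower 5:84.25, Tower 6:64.25, Tower 7:51.25 → nearest is Tower 4
Tally — Tower 1:1, Tower 4:1, Tower 7:6. Tower 7 captures the most (6).

Tower 7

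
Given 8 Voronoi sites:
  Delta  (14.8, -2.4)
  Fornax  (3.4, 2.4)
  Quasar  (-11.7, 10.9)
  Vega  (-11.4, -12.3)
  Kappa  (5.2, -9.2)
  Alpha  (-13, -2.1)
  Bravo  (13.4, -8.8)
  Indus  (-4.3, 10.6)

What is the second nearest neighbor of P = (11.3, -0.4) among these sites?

Fornax

Since √ is increasing, it suffices to compare squared distances:
d²(P, Delta) = (11.3−14.8)² + (-0.4−(-2.4))² = 12.25 + 4 = 16.25
d²(P, Fornax) = (11.3−3.4)² + (-0.4−2.4)² = 62.41 + 7.84 = 70.25
d²(P, Quasar) = (11.3−(-11.7))² + (-0.4−10.9)² = 529 + 127.69 = 656.69
d²(P, Vega) = (11.3−(-11.4))² + (-0.4−(-12.3))² = 515.29 + 141.61 = 656.9
d²(P, Kappa) = (11.3−5.2)² + (-0.4−(-9.2))² = 37.21 + 77.44 = 114.65
d²(P, Alpha) = (11.3−(-13))² + (-0.4−(-2.1))² = 590.49 + 2.89 = 593.38
d²(P, Bravo) = (11.3−13.4)² + (-0.4−(-8.8))² = 4.41 + 70.56 = 74.97
d²(P, Indus) = (11.3−(-4.3))² + (-0.4−10.6)² = 243.36 + 121 = 364.36
Sorted ascending: Delta, Fornax, Bravo, … — the second-nearest is Fornax.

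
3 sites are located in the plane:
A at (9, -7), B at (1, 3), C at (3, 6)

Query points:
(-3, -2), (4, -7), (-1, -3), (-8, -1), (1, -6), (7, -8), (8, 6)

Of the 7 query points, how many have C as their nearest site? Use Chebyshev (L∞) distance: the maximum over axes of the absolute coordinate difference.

(-3, -2) — d to each: A:12, B:5, C:8 → nearest is B
(4, -7) — d to each: A:5, B:10, C:13 → nearest is A
(-1, -3) — d to each: A:10, B:6, C:9 → nearest is B
(-8, -1) — d to each: A:17, B:9, C:11 → nearest is B
(1, -6) — d to each: A:8, B:9, C:12 → nearest is A
(7, -8) — d to each: A:2, B:11, C:14 → nearest is A
(8, 6) — d to each: A:13, B:7, C:5 → nearest is C
1 of the 7 points has C as nearest.

1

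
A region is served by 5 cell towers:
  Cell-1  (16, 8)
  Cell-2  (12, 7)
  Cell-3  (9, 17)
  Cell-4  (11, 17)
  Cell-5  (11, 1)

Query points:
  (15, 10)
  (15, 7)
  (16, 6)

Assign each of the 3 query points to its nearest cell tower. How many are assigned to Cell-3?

(15, 10) — d² to each: Cell-1:5, Cell-2:18, Cell-3:85, Cell-4:65, Cell-5:97 → nearest is Cell-1
(15, 7) — d² to each: Cell-1:2, Cell-2:9, Cell-3:136, Cell-4:116, Cell-5:52 → nearest is Cell-1
(16, 6) — d² to each: Cell-1:4, Cell-2:17, Cell-3:170, Cell-4:146, Cell-5:50 → nearest is Cell-1
0 of the 3 points have Cell-3 as nearest.

0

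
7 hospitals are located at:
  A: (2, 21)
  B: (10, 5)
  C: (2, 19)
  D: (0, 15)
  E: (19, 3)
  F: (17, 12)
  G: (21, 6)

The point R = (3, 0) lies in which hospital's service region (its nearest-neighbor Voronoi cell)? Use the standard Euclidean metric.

Since √ is increasing, it suffices to compare squared distances:
|RA|² = 1 + 441 = 442
|RB|² = 49 + 25 = 74
|RC|² = 1 + 361 = 362
|RD|² = 9 + 225 = 234
|RE|² = 256 + 9 = 265
|RF|² = 196 + 144 = 340
|RG|² = 324 + 36 = 360
Minimum is at B.

B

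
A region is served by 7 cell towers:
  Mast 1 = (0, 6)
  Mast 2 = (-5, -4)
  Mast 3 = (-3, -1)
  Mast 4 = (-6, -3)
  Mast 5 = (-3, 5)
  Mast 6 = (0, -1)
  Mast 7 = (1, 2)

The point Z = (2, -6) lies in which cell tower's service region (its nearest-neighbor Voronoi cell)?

Since √ is increasing, it suffices to compare squared distances:
d²(Z, Mast 1) = (2−0)² + (-6−6)² = 4 + 144 = 148
d²(Z, Mast 2) = (2−(-5))² + (-6−(-4))² = 49 + 4 = 53
d²(Z, Mast 3) = (2−(-3))² + (-6−(-1))² = 25 + 25 = 50
d²(Z, Mast 4) = (2−(-6))² + (-6−(-3))² = 64 + 9 = 73
d²(Z, Mast 5) = (2−(-3))² + (-6−5)² = 25 + 121 = 146
d²(Z, Mast 6) = (2−0)² + (-6−(-1))² = 4 + 25 = 29
d²(Z, Mast 7) = (2−1)² + (-6−2)² = 1 + 64 = 65
Mast 6 is nearest.

Mast 6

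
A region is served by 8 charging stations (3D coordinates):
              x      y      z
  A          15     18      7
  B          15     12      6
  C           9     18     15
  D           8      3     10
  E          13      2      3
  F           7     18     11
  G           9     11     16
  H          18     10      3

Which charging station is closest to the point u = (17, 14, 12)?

Since √ is increasing, it suffices to compare squared distances:
|uA|² = (17−15)² + (14−18)² + (12−7)² = 4 + 16 + 25 = 45
|uB|² = (17−15)² + (14−12)² + (12−6)² = 4 + 4 + 36 = 44
|uC|² = (17−9)² + (14−18)² + (12−15)² = 64 + 16 + 9 = 89
|uD|² = (17−8)² + (14−3)² + (12−10)² = 81 + 121 + 4 = 206
|uE|² = (17−13)² + (14−2)² + (12−3)² = 16 + 144 + 81 = 241
|uF|² = (17−7)² + (14−18)² + (12−11)² = 100 + 16 + 1 = 117
|uG|² = (17−9)² + (14−11)² + (12−16)² = 64 + 9 + 16 = 89
|uH|² = (17−18)² + (14−10)² + (12−3)² = 1 + 16 + 81 = 98
B is nearest.

B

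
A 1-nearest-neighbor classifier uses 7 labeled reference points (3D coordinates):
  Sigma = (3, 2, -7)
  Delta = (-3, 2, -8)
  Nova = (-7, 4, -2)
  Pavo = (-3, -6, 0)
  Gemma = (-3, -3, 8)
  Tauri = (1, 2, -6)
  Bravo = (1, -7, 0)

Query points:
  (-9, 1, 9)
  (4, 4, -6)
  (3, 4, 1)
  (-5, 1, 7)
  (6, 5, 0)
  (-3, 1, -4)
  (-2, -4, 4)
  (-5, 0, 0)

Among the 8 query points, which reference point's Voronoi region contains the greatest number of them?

Gemma

(-9, 1, 9) — d² to each: Sigma:401, Delta:326, Nova:134, Pavo:166, Gemma:53, Tauri:326, Bravo:245 → nearest is Gemma
(4, 4, -6) — d² to each: Sigma:6, Delta:57, Nova:137, Pavo:185, Gemma:294, Tauri:13, Bravo:166 → nearest is Sigma
(3, 4, 1) — d² to each: Sigma:68, Delta:121, Nova:109, Pavo:137, Gemma:134, Tauri:57, Bravo:126 → nearest is Tauri
(-5, 1, 7) — d² to each: Sigma:261, Delta:230, Nova:94, Pavo:102, Gemma:21, Tauri:206, Bravo:149 → nearest is Gemma
(6, 5, 0) — d² to each: Sigma:67, Delta:154, Nova:174, Pavo:202, Gemma:209, Tauri:70, Bravo:169 → nearest is Sigma
(-3, 1, -4) — d² to each: Sigma:46, Delta:17, Nova:29, Pavo:65, Gemma:160, Tauri:21, Bravo:96 → nearest is Delta
(-2, -4, 4) — d² to each: Sigma:182, Delta:181, Nova:125, Pavo:21, Gemma:18, Tauri:145, Bravo:34 → nearest is Gemma
(-5, 0, 0) — d² to each: Sigma:117, Delta:72, Nova:24, Pavo:40, Gemma:77, Tauri:76, Bravo:85 → nearest is Nova
Tally — Sigma:2, Delta:1, Nova:1, Gemma:3, Tauri:1. Gemma captures the most (3).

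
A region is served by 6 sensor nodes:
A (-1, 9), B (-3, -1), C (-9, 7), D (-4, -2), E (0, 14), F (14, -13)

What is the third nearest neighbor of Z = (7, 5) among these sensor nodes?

B

Since √ is increasing, it suffices to compare squared distances:
|ZA|² = (7−(-1))² + (5−9)² = 64 + 16 = 80
|ZB|² = (7−(-3))² + (5−(-1))² = 100 + 36 = 136
|ZC|² = (7−(-9))² + (5−7)² = 256 + 4 = 260
|ZD|² = (7−(-4))² + (5−(-2))² = 121 + 49 = 170
|ZE|² = (7−0)² + (5−14)² = 49 + 81 = 130
|ZF|² = (7−14)² + (5−(-13))² = 49 + 324 = 373
Sorted ascending: A, E, B, D, … — the third-nearest is B.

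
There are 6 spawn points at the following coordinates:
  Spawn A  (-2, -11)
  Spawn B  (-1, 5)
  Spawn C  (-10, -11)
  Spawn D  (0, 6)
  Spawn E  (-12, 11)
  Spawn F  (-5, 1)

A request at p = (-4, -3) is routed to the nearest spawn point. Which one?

Compare squared distances (the ordering matches that of the actual distances):
d²(p, Spawn A) = 4 + 64 = 68
d²(p, Spawn B) = 9 + 64 = 73
d²(p, Spawn C) = 36 + 64 = 100
d²(p, Spawn D) = 16 + 81 = 97
d²(p, Spawn E) = 64 + 196 = 260
d²(p, Spawn F) = 1 + 16 = 17
Minimum is at Spawn F.

Spawn F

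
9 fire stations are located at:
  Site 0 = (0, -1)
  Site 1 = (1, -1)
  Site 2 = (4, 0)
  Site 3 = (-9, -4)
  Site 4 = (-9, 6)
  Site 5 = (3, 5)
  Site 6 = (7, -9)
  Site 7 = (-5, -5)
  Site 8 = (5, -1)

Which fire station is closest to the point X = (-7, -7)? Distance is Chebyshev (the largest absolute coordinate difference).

d(X, Site 0) = max(7, 6) = 7
d(X, Site 1) = max(8, 6) = 8
d(X, Site 2) = max(11, 7) = 11
d(X, Site 3) = max(2, 3) = 3
d(X, Site 4) = max(2, 13) = 13
d(X, Site 5) = max(10, 12) = 12
d(X, Site 6) = max(14, 2) = 14
d(X, Site 7) = max(2, 2) = 2
d(X, Site 8) = max(12, 6) = 12
Site 7 is nearest.

Site 7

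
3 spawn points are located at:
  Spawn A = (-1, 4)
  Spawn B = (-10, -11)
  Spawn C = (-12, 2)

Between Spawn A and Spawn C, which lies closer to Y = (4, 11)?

Compare squared distances:
d²(Y, Spawn A) = (4−(-1))² + (11−4)² = 25 + 49 = 74
d²(Y, Spawn C) = (4−(-12))² + (11−2)² = 256 + 81 = 337
74 < 337, so Spawn A is closer.

Spawn A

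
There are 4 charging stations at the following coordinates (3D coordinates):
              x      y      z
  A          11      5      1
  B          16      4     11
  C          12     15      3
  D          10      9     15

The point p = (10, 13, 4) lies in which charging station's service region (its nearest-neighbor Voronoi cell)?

C

Squared Euclidean distances:
|pA|² = (10−11)² + (13−5)² + (4−1)² = 1 + 64 + 9 = 74
|pB|² = (10−16)² + (13−4)² + (4−11)² = 36 + 81 + 49 = 166
|pC|² = (10−12)² + (13−15)² + (4−3)² = 4 + 4 + 1 = 9
|pD|² = (10−10)² + (13−9)² + (4−15)² = 0 + 16 + 121 = 137
C is nearest.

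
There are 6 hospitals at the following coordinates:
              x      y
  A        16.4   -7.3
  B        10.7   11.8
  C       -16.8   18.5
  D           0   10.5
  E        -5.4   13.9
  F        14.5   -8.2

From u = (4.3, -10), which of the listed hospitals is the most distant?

Since √ is increasing, it suffices to compare squared distances:
|uA|² = (4.3−16.4)² + (-10−(-7.3))² = 146.41 + 7.29 = 153.7
|uB|² = (4.3−10.7)² + (-10−11.8)² = 40.96 + 475.24 = 516.2
|uC|² = (4.3−(-16.8))² + (-10−18.5)² = 445.21 + 812.25 = 1257.46
|uD|² = (4.3−0)² + (-10−10.5)² = 18.49 + 420.25 = 438.74
|uE|² = (4.3−(-5.4))² + (-10−13.9)² = 94.09 + 571.21 = 665.3
|uF|² = (4.3−14.5)² + (-10−(-8.2))² = 104.04 + 3.24 = 107.28
The largest is to C.

C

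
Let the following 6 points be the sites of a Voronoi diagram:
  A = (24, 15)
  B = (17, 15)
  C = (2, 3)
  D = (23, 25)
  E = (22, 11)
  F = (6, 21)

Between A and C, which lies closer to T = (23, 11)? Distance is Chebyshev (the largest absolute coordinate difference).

d(T,A) = max(1, 4) = 4
d(T,C) = max(21, 8) = 21
4 < 21, so A is closer.

A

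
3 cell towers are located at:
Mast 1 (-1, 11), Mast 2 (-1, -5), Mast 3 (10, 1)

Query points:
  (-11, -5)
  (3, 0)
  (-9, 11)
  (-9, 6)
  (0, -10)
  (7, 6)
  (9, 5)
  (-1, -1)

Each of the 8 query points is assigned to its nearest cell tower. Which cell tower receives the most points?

(-11, -5) — d² to each: Mast 1:356, Mast 2:100, Mast 3:477 → nearest is Mast 2
(3, 0) — d² to each: Mast 1:137, Mast 2:41, Mast 3:50 → nearest is Mast 2
(-9, 11) — d² to each: Mast 1:64, Mast 2:320, Mast 3:461 → nearest is Mast 1
(-9, 6) — d² to each: Mast 1:89, Mast 2:185, Mast 3:386 → nearest is Mast 1
(0, -10) — d² to each: Mast 1:442, Mast 2:26, Mast 3:221 → nearest is Mast 2
(7, 6) — d² to each: Mast 1:89, Mast 2:185, Mast 3:34 → nearest is Mast 3
(9, 5) — d² to each: Mast 1:136, Mast 2:200, Mast 3:17 → nearest is Mast 3
(-1, -1) — d² to each: Mast 1:144, Mast 2:16, Mast 3:125 → nearest is Mast 2
Tally — Mast 1:2, Mast 2:4, Mast 3:2. Mast 2 captures the most (4).

Mast 2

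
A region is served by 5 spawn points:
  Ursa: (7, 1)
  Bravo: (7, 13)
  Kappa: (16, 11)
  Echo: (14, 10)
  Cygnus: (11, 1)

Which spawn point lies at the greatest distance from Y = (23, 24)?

Squared Euclidean distances:
d²(Y, Ursa) = (23−7)² + (24−1)² = 256 + 529 = 785
d²(Y, Bravo) = (23−7)² + (24−13)² = 256 + 121 = 377
d²(Y, Kappa) = (23−16)² + (24−11)² = 49 + 169 = 218
d²(Y, Echo) = (23−14)² + (24−10)² = 81 + 196 = 277
d²(Y, Cygnus) = (23−11)² + (24−1)² = 144 + 529 = 673
The largest is to Ursa.

Ursa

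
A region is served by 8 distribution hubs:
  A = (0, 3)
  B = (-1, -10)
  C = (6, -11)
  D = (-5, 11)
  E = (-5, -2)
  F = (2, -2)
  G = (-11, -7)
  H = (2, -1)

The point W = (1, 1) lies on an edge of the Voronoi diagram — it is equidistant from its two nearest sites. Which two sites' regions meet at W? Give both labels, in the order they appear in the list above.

A and H

Squared distances from W to each site:
|WA|² = (1−0)² + (1−3)² = 1 + 4 = 5
|WB|² = (1−(-1))² + (1−(-10))² = 4 + 121 = 125
|WC|² = (1−6)² + (1−(-11))² = 25 + 144 = 169
|WD|² = (1−(-5))² + (1−11)² = 36 + 100 = 136
|WE|² = (1−(-5))² + (1−(-2))² = 36 + 9 = 45
|WF|² = (1−2)² + (1−(-2))² = 1 + 9 = 10
|WG|² = (1−(-11))² + (1−(-7))² = 144 + 64 = 208
|WH|² = (1−2)² + (1−(-1))² = 1 + 4 = 5
W is equidistant from A and H (both at squared distance 5), and every other site is strictly farther — so W lies on the A–H Voronoi edge.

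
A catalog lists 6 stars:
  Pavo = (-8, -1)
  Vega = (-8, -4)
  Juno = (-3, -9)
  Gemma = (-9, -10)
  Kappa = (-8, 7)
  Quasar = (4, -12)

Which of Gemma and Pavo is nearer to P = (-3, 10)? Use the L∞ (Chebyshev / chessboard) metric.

Pavo

d(P, Gemma) = max(6, 20) = 20
d(P, Pavo) = max(5, 11) = 11
20 > 11, so Pavo is closer.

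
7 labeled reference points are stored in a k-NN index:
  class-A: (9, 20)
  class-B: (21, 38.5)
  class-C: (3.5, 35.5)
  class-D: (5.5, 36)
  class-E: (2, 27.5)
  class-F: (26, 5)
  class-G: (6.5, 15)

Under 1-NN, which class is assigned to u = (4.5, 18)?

Squared Euclidean distances:
d²(u, class-A) = (4.5−9)² + (18−20)² = 20.25 + 4 = 24.25
d²(u, class-B) = (4.5−21)² + (18−38.5)² = 272.25 + 420.25 = 692.5
d²(u, class-C) = (4.5−3.5)² + (18−35.5)² = 1 + 306.25 = 307.25
d²(u, class-D) = (4.5−5.5)² + (18−36)² = 1 + 324 = 325
d²(u, class-E) = (4.5−2)² + (18−27.5)² = 6.25 + 90.25 = 96.5
d²(u, class-F) = (4.5−26)² + (18−5)² = 462.25 + 169 = 631.25
d²(u, class-G) = (4.5−6.5)² + (18−15)² = 4 + 9 = 13
Minimum is at class-G.

class-G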